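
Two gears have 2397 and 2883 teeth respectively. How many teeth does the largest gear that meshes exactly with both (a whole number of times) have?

3

Euclid: 2883 = 1·2397 + 486; 2397 = 4·486 + 453; 486 = 1·453 + 33; 453 = 13·33 + 24; 33 = 1·24 + 9; 24 = 2·9 + 6; 9 = 1·6 + 3; 6 = 2·3 + 0. Last nonzero remainder: 3.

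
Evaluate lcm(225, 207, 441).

253575

225 = 3² · 5²; 207 = 3² · 23; 441 = 3² · 7²
lcm takes max exponent of each prime: 3² · 5² · 7² · 23 = 253575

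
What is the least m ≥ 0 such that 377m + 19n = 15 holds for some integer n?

Reduce mod 19: 377m ≡ 15 (mod 19). With g = gcd(377, 19) = 1 dividing 15, divide through: 377m ≡ 15 (mod 19).
Since gcd(377, 19) = 1, m ≡ 15·(377)⁻¹ ≡ 14 (mod 19). Smallest non-negative: 14.

14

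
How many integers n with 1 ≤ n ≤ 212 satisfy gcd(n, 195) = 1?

105

Prime factors of 195: 3, 5, 13. Count integers ≤ 212 divisible by none of them.
By inclusion–exclusion: 212 − ⌊212/3⌋ − ⌊212/5⌋ − ⌊212/13⌋ + ⌊212/15⌋ + ⌊212/39⌋ + ⌊212/65⌋ − ⌊212/195⌋ = 105.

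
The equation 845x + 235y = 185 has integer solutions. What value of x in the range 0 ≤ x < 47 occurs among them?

Reduce mod 235: 845x ≡ 185 (mod 235). With g = gcd(845, 235) = 5 dividing 185, divide through: 169x ≡ 37 (mod 47).
Since gcd(169, 47) = 1, x ≡ 37·(169)⁻¹ ≡ 3 (mod 47). Smallest non-negative: 3.

3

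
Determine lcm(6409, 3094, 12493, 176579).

68895122114

6409 = 13 · 17 · 29; 3094 = 2 · 7 · 13 · 17; 12493 = 13 · 31²; 176579 = 13 · 17² · 47
lcm takes max exponent of each prime: 2 · 7 · 13 · 17² · 29 · 31² · 47 = 68895122114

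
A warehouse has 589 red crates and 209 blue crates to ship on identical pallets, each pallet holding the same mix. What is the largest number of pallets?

Euclid: 589 = 2·209 + 171; 209 = 1·171 + 38; 171 = 4·38 + 19; 38 = 2·19 + 0. Last nonzero remainder: 19.

19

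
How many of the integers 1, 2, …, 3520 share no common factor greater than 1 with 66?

66 = 2·3·11. Inclusion–exclusion on these primes:
3520 − ⌊3520/2⌋ − ⌊3520/3⌋ − ⌊3520/11⌋ + ⌊3520/6⌋ + ⌊3520/22⌋ + ⌊3520/33⌋ − ⌊3520/66⌋ = 1066

1066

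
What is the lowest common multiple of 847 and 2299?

gcd first: 2299 = 2·847 + 605; 847 = 1·605 + 242; 605 = 2·242 + 121; 242 = 2·121 + 0 → gcd = 121
lcm = 847·2299/gcd = 1947253/121 = 16093

16093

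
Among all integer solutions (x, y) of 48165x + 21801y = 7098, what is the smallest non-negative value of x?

35

gcd(48165, 21801) = 507 (Euclid: 48165 = 2·21801 + 4563; 21801 = 4·4563 + 3549; 4563 = 1·3549 + 1014; 3549 = 3·1014 + 507; 1014 = 2·507 + 0), and 507 | 7098.
Extended Euclid: 48165·(-19) + 21801·(42) = 507. Scale by 14: x₀ = -266.
General solution x = x₀ + 43t; reducing mod 43 gives x = 35 (and y = -77).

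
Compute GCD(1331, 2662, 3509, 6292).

gcd(1331, 2662): 2662 = 2·1331 + 0 → 1331
gcd(1331, 3509): 3509 = 2·1331 + 847; 1331 = 1·847 + 484; 847 = 1·484 + 363; 484 = 1·363 + 121; 363 = 3·121 + 0 → 121
gcd(121, 6292): 6292 = 52·121 + 0 → 121

121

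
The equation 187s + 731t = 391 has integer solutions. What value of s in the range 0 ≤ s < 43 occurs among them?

6

gcd(187, 731) = 17 (Euclid: 731 = 3·187 + 170; 187 = 1·170 + 17; 170 = 10·17 + 0), and 17 | 391.
Extended Euclid: 187·(4) + 731·(-1) = 17. Scale by 23: s₀ = 92.
General solution s = s₀ + 43k; reducing mod 43 gives s = 6 (and t = -1).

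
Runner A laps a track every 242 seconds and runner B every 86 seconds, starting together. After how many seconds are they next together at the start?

242 = 2 · 11²; 86 = 2 · 43
max exponents: 2 · 11² · 43 = 10406

10406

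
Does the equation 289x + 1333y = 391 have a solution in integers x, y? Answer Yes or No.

Yes

gcd(289, 1333): 1333 = 4·289 + 177; 289 = 1·177 + 112; 177 = 1·112 + 65; 112 = 1·65 + 47; 65 = 1·47 + 18; 47 = 2·18 + 11; 18 = 1·11 + 7; 11 = 1·7 + 4; 7 = 1·4 + 3; 4 = 1·3 + 1; 3 = 3·1 + 0 → 1
1 divides 391, so a solution exists.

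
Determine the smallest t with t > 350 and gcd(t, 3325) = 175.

3325 = 175·19. Any t with gcd(t, 3325) = 175 is a multiple of 175, say 175s, with s coprime to 19.
Need s > 350/175, so s ≥ 3. First s ≥ 3 with gcd(s, 19) = 1 is s = 3. Thus t = 175·3 = 525.

525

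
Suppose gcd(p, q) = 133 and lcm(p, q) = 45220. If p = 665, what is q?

9044

Using pq = gcd(p,q)·lcm(p,q) = 133·45220 = 6014260, we get q = 6014260/665 = 9044.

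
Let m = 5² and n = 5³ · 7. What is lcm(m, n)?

875

max exponent per prime: 5³ · 7 = 875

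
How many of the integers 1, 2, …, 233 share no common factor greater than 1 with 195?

115

Prime factors of 195: 3, 5, 13. Count integers ≤ 233 divisible by none of them.
By inclusion–exclusion: 233 − ⌊233/3⌋ − ⌊233/5⌋ − ⌊233/13⌋ + ⌊233/15⌋ + ⌊233/39⌋ + ⌊233/65⌋ − ⌊233/195⌋ = 115.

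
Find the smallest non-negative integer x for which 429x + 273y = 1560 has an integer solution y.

Reduce mod 273: 429x ≡ 1560 (mod 273). With g = gcd(429, 273) = 39 dividing 1560, divide through: 11x ≡ 40 (mod 7).
Since gcd(11, 7) = 1, x ≡ 40·(11)⁻¹ ≡ 3 (mod 7). Smallest non-negative: 3.

3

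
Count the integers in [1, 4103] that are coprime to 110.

Prime factors of 110: 2, 5, 11. Count integers ≤ 4103 divisible by none of them.
By inclusion–exclusion: 4103 − ⌊4103/2⌋ − ⌊4103/5⌋ − ⌊4103/11⌋ + ⌊4103/10⌋ + ⌊4103/22⌋ + ⌊4103/55⌋ − ⌊4103/110⌋ = 1492.

1492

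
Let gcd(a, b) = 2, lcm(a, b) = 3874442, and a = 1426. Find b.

5434

a·b = gcd·lcm = 2·3874442 = 7748884, so b = 7748884/1426 = 5434.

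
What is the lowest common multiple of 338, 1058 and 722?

64547522

338 = 2 · 13²; 1058 = 2 · 23²; 722 = 2 · 19²
lcm takes max exponent of each prime: 2 · 13² · 19² · 23² = 64547522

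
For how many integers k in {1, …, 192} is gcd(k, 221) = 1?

167

Prime factors of 221: 13, 17. Count integers ≤ 192 divisible by none of them.
By inclusion–exclusion: 192 − ⌊192/13⌋ − ⌊192/17⌋ + ⌊192/221⌋ = 167.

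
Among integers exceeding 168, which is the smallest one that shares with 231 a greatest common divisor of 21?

189

Multiples of 21 above 168: 21·9, 21·10, … . Need the cofactor coprime to 231/21 = 11.
Checking s = 9, 10, … the first with gcd(s, 11) = 1 is s = 9, giving 189.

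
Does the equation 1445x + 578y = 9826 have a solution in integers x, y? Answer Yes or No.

Yes

By Bézout, 1445x + 578y = 9826 has integer solutions iff gcd(1445, 578) | 9826.
Euclid: 1445 = 2·578 + 289; 578 = 2·289 + 0. gcd = 289; 9826 mod 289 = 0. Yes.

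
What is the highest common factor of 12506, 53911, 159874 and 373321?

gcd(12506, 53911): 53911 = 4·12506 + 3887; 12506 = 3·3887 + 845; 3887 = 4·845 + 507; 845 = 1·507 + 338; 507 = 1·338 + 169; 338 = 2·169 + 0 → 169
gcd(169, 159874): 159874 = 946·169 + 0 → 169
gcd(169, 373321): 373321 = 2209·169 + 0 → 169

169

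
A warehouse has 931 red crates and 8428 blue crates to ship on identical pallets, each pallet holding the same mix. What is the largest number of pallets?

931 = 7² · 19
8428 = 2² · 7² · 43
Common: 7² = 49

49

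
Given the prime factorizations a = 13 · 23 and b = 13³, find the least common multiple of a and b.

50531

max exponent per prime: 13³ · 23 = 50531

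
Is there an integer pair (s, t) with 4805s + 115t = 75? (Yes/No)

gcd(4805, 115): 4805 = 41·115 + 90; 115 = 1·90 + 25; 90 = 3·25 + 15; 25 = 1·15 + 10; 15 = 1·10 + 5; 10 = 2·5 + 0 → 5
5 divides 75, so a solution exists.

Yes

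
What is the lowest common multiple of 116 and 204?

116 = 2² · 29; 204 = 2² · 3 · 17
max exponents: 2² · 3 · 17 · 29 = 5916

5916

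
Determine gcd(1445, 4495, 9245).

gcd(1445, 4495): 4495 = 3·1445 + 160; 1445 = 9·160 + 5; 160 = 32·5 + 0 → 5
gcd(5, 9245): 9245 = 1849·5 + 0 → 5

5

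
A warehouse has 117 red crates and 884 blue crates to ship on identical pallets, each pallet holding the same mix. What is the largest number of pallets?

13

Euclid: 884 = 7·117 + 65; 117 = 1·65 + 52; 65 = 1·52 + 13; 52 = 4·13 + 0. Last nonzero remainder: 13.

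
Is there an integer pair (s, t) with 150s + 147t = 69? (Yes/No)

By Bézout, 150s + 147t = 69 has integer solutions iff gcd(150, 147) | 69.
Euclid: 150 = 1·147 + 3; 147 = 49·3 + 0. gcd = 3; 69 mod 3 = 0. Yes.

Yes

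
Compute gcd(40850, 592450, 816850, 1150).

50

40850 = 2 · 5² · 19 · 43; 592450 = 2 · 5² · 17² · 41; 816850 = 2 · 5² · 17 · 31²; 1150 = 2 · 5² · 23
gcd takes min exponent of each prime: 2 · 5² = 50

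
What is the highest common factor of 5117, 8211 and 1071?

5117 = 7 · 17 · 43; 8211 = 3 · 7 · 17 · 23; 1071 = 3² · 7 · 17
gcd takes min exponent of each prime: 7 · 17 = 119

119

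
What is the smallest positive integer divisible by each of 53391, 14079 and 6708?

3315153972

lcm(53391, 14079) = 53391·14079/gcd = 751691889/39 = 19274151
lcm(19274151, 6708) = 19274151·6708/gcd = 129291004908/39 = 3315153972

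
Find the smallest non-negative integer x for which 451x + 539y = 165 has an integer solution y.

Reduce mod 539: 451x ≡ 165 (mod 539). With g = gcd(451, 539) = 11 dividing 165, divide through: 41x ≡ 15 (mod 49).
Since gcd(41, 49) = 1, x ≡ 15·(41)⁻¹ ≡ 41 (mod 49). Smallest non-negative: 41.

41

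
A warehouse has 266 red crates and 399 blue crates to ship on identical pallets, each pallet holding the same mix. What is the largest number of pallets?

266 = 2 · 7 · 19
399 = 3 · 7 · 19
Common: 7 · 19 = 133

133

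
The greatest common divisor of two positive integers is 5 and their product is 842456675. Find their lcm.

For any two positive integers, gcd × lcm equals their product. Hence lcm = 842456675 / 5 = 168491335.

168491335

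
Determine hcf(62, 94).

62 = 2 · 31
94 = 2 · 47
Common: 2 = 2

2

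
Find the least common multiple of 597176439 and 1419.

282464455647

gcd first: 597176439 = 420843·1419 + 222; 1419 = 6·222 + 87; 222 = 2·87 + 48; 87 = 1·48 + 39; 48 = 1·39 + 9; 39 = 4·9 + 3; 9 = 3·3 + 0 → gcd = 3
lcm = 597176439·1419/gcd = 847393366941/3 = 282464455647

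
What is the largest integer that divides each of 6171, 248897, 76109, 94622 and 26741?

gcd(6171, 248897): 248897 = 40·6171 + 2057; 6171 = 3·2057 + 0 → 2057
gcd(2057, 76109): 76109 = 37·2057 + 0 → 2057
gcd(2057, 94622): 94622 = 46·2057 + 0 → 2057
gcd(2057, 26741): 26741 = 13·2057 + 0 → 2057

2057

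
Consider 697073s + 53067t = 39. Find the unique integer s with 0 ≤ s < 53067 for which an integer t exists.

Euclid: 697073 = 13·53067 + 7202; 53067 = 7·7202 + 2653; 7202 = 2·2653 + 1896; 2653 = 1·1896 + 757; 1896 = 2·757 + 382; 757 = 1·382 + 375; 382 = 1·375 + 7; 375 = 53·7 + 4; 7 = 1·4 + 3; 4 = 1·3 + 1; 3 = 3·1 + 0 → gcd = 1; 39 = 1·39.
Back-substitution yields 697073·(-15142) + 53067·(198901) = 1, so one solution is s = -15142·39 = -590538, t = 198901·39 = 7757139.
Solutions in s differ by 53067/1 = 53067; the one in [0, 53067) is -590538 mod 53067 = 46266.

46266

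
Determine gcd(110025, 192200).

25

110025 = 3³ · 5² · 163
192200 = 2³ · 5² · 31²
Common: 5² = 25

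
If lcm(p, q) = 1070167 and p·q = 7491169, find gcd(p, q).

From gcd × lcm = pq: gcd = 7491169 / 1070167 = 7.

7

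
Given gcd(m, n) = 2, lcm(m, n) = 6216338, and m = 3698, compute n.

3362

m·n = gcd·lcm = 2·6216338 = 12432676, so n = 12432676/3698 = 3362.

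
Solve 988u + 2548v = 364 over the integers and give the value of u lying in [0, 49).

21

gcd(988, 2548) = 52 (Euclid: 2548 = 2·988 + 572; 988 = 1·572 + 416; 572 = 1·416 + 156; 416 = 2·156 + 104; 156 = 1·104 + 52; 104 = 2·52 + 0), and 52 | 364.
Extended Euclid: 988·(-18) + 2548·(7) = 52. Scale by 7: u₀ = -126.
General solution u = u₀ + 49t; reducing mod 49 gives u = 21 (and v = -8).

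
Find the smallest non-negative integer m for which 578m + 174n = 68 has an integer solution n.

Euclid: 578 = 3·174 + 56; 174 = 3·56 + 6; 56 = 9·6 + 2; 6 = 3·2 + 0 → gcd = 2; 68 = 2·34.
Back-substitution yields 578·(28) + 174·(-93) = 2, so one solution is m = 28·34 = 952, n = -93·34 = -3162.
Solutions in m differ by 174/2 = 87; the one in [0, 87) is 952 mod 87 = 82.

82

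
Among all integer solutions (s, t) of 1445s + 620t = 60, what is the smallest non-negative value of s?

88

Euclid: 1445 = 2·620 + 205; 620 = 3·205 + 5; 205 = 41·5 + 0 → gcd = 5; 60 = 5·12.
Back-substitution yields 1445·(-3) + 620·(7) = 5, so one solution is s = -3·12 = -36, t = 7·12 = 84.
Solutions in s differ by 620/5 = 124; the one in [0, 124) is -36 mod 124 = 88.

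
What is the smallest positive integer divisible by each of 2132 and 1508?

2132 = 2² · 13 · 41; 1508 = 2² · 13 · 29
max exponents: 2² · 13 · 29 · 41 = 61828

61828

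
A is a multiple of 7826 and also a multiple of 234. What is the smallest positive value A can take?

gcd first: 7826 = 33·234 + 104; 234 = 2·104 + 26; 104 = 4·26 + 0 → gcd = 26
lcm = 7826·234/gcd = 1831284/26 = 70434

70434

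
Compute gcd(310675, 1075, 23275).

25

gcd(310675, 1075): 310675 = 289·1075 + 0 → 1075
gcd(1075, 23275): 23275 = 21·1075 + 700; 1075 = 1·700 + 375; 700 = 1·375 + 325; 375 = 1·325 + 50; 325 = 6·50 + 25; 50 = 2·25 + 0 → 25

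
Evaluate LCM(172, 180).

172 = 2² · 43; 180 = 2² · 3² · 5
max exponents: 2² · 3² · 5 · 43 = 7740

7740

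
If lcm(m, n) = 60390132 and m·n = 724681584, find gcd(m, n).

gcd·lcm = product, so gcd = 724681584/60390132 = 12.

12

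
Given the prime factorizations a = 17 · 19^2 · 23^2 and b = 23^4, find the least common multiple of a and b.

1717384217

max exponent per prime: 17 · 19^2 · 23^4 = 1717384217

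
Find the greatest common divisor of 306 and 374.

Euclid: 374 = 1·306 + 68; 306 = 4·68 + 34; 68 = 2·34 + 0. Last nonzero remainder: 34.

34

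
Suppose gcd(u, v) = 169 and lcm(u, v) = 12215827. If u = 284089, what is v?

u·v = gcd·lcm = 169·12215827 = 2064474763, so v = 2064474763/284089 = 7267.

7267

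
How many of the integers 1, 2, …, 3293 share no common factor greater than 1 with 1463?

1463 = 7·11·19. Inclusion–exclusion on these primes:
3293 − ⌊3293/7⌋ − ⌊3293/11⌋ − ⌊3293/19⌋ + ⌊3293/77⌋ + ⌊3293/133⌋ + ⌊3293/209⌋ − ⌊3293/1463⌋ = 2430

2430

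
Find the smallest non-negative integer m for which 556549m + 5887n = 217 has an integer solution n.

Reduce mod 5887: 556549m ≡ 217 (mod 5887). With g = gcd(556549, 5887) = 7 dividing 217, divide through: 79507m ≡ 31 (mod 841).
Since gcd(79507, 841) = 1, m ≡ 31·(79507)⁻¹ ≡ 622 (mod 841). Smallest non-negative: 622.

622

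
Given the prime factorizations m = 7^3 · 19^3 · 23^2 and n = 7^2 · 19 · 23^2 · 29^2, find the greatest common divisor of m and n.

min exponent per shared prime: 7^2 · 19 · 23^2 = 492499

492499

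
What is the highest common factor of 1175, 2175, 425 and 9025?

1175 = 5² · 47; 2175 = 3 · 5² · 29; 425 = 5² · 17; 9025 = 5² · 19²
gcd takes min exponent of each prime: 5² = 25

25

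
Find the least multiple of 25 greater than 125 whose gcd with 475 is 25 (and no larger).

150

gcd(t, 475) = 25 forces 25 | t; write t = 25s. Then gcd(25s, 25·19) = 25·gcd(s, 19), so need gcd(s, 19) = 1.
25s > 125 gives s ≥ 6. The least s ≥ 6 coprime to 19 is 6, so t = 25·6 = 150.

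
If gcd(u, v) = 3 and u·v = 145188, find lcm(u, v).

For any two positive integers, gcd × lcm equals their product. Hence lcm = 145188 / 3 = 48396.

48396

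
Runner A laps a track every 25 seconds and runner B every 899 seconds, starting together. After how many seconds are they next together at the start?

22475

25 = 5²; 899 = 29 · 31
max exponents: 5² · 29 · 31 = 22475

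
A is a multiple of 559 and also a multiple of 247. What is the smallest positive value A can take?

gcd first: 559 = 2·247 + 65; 247 = 3·65 + 52; 65 = 1·52 + 13; 52 = 4·13 + 0 → gcd = 13
lcm = 559·247/gcd = 138073/13 = 10621

10621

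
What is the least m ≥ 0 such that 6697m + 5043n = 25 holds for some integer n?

Reduce mod 5043: 6697m ≡ 25 (mod 5043). With g = gcd(6697, 5043) = 1 dividing 25, divide through: 6697m ≡ 25 (mod 5043).
Since gcd(6697, 5043) = 1, m ≡ 25·(6697)⁻¹ ≡ 2863 (mod 5043). Smallest non-negative: 2863.

2863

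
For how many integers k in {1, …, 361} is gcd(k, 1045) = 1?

248

Prime factors of 1045: 5, 11, 19. Count integers ≤ 361 divisible by none of them.
By inclusion–exclusion: 361 − ⌊361/5⌋ − ⌊361/11⌋ − ⌊361/19⌋ + ⌊361/55⌋ + ⌊361/95⌋ + ⌊361/209⌋ − ⌊361/1045⌋ = 248.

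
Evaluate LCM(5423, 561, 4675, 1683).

5423 = 11 · 17 · 29; 561 = 3 · 11 · 17; 4675 = 5² · 11 · 17; 1683 = 3² · 11 · 17
lcm takes max exponent of each prime: 3² · 5² · 11 · 17 · 29 = 1220175

1220175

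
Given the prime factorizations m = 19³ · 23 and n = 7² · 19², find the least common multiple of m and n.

7730093

max exponent per prime: 7² · 19³ · 23 = 7730093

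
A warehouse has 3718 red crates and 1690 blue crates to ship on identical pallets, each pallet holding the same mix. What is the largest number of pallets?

338

Euclid: 3718 = 2·1690 + 338; 1690 = 5·338 + 0. Last nonzero remainder: 338.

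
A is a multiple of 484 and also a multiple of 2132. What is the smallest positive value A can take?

gcd first: 2132 = 4·484 + 196; 484 = 2·196 + 92; 196 = 2·92 + 12; 92 = 7·12 + 8; 12 = 1·8 + 4; 8 = 2·4 + 0 → gcd = 4
lcm = 484·2132/gcd = 1031888/4 = 257972

257972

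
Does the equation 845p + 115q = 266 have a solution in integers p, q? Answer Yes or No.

No

gcd(845, 115): 845 = 7·115 + 40; 115 = 2·40 + 35; 40 = 1·35 + 5; 35 = 7·5 + 0 → 5
5 does not divide 266, so a solution does not exist.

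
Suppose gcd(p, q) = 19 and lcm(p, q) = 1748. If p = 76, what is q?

p·q = gcd·lcm = 19·1748 = 33212, so q = 33212/76 = 437.

437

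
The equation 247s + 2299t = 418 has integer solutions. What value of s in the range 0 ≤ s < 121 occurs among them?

gcd(247, 2299) = 19 (Euclid: 2299 = 9·247 + 76; 247 = 3·76 + 19; 76 = 4·19 + 0), and 19 | 418.
Extended Euclid: 247·(28) + 2299·(-3) = 19. Scale by 22: s₀ = 616.
General solution s = s₀ + 121k; reducing mod 121 gives s = 11 (and t = -1).

11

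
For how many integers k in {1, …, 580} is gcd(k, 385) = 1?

385 = 5·7·11. Inclusion–exclusion on these primes:
580 − ⌊580/5⌋ − ⌊580/7⌋ − ⌊580/11⌋ + ⌊580/35⌋ + ⌊580/55⌋ + ⌊580/77⌋ − ⌊580/385⌋ = 362

362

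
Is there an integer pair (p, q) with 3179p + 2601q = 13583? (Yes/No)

gcd(3179, 2601): 3179 = 1·2601 + 578; 2601 = 4·578 + 289; 578 = 2·289 + 0 → 289
289 divides 13583, so a solution exists.

Yes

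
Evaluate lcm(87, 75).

gcd first: 87 = 1·75 + 12; 75 = 6·12 + 3; 12 = 4·3 + 0 → gcd = 3
lcm = 87·75/gcd = 6525/3 = 2175

2175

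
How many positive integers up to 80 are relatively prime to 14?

14 = 2·7. Inclusion–exclusion on these primes:
80 − ⌊80/2⌋ − ⌊80/7⌋ + ⌊80/14⌋ = 34

34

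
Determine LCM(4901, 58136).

4901 = 13² · 29; 58136 = 2³ · 13² · 43
max exponents: 2³ · 13² · 29 · 43 = 1685944

1685944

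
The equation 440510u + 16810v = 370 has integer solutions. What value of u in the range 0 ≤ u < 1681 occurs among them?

1647

Euclid: 440510 = 26·16810 + 3450; 16810 = 4·3450 + 3010; 3450 = 1·3010 + 440; 3010 = 6·440 + 370; 440 = 1·370 + 70; 370 = 5·70 + 20; 70 = 3·20 + 10; 20 = 2·10 + 0 → gcd = 10; 370 = 10·37.
Back-substitution yields 440510·(726) + 16810·(-19025) = 10, so one solution is u = 726·37 = 26862, v = -19025·37 = -703925.
Solutions in u differ by 16810/10 = 1681; the one in [0, 1681) is 26862 mod 1681 = 1647.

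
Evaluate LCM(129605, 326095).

172504255

129605 = 5 · 7² · 23²; 326095 = 5 · 7² · 11³
max exponents: 5 · 7² · 11³ · 23² = 172504255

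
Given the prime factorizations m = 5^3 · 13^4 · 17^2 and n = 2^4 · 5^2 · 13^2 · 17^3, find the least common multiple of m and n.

max exponent per prime: 2^4 · 5^3 · 13^4 · 17^3 = 280640386000

280640386000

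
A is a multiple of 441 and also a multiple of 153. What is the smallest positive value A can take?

gcd first: 441 = 2·153 + 135; 153 = 1·135 + 18; 135 = 7·18 + 9; 18 = 2·9 + 0 → gcd = 9
lcm = 441·153/gcd = 67473/9 = 7497

7497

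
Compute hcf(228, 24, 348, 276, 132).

12

228 = 2² · 3 · 19; 24 = 2³ · 3; 348 = 2² · 3 · 29; 276 = 2² · 3 · 23; 132 = 2² · 3 · 11
gcd takes min exponent of each prime: 2² · 3 = 12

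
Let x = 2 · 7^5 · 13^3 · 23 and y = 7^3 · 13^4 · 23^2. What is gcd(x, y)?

17332133

min exponent per shared prime: 7^3 · 13^3 · 23 = 17332133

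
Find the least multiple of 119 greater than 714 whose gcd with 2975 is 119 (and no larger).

Multiples of 119 above 714: 119·7, 119·8, … . Need the cofactor coprime to 2975/119 = 25.
Checking s = 7, 8, … the first with gcd(s, 25) = 1 is s = 7, giving 833.

833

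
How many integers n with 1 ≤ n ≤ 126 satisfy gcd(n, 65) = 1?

93

65 = 5·13. Inclusion–exclusion on these primes:
126 − ⌊126/5⌋ − ⌊126/13⌋ + ⌊126/65⌋ = 93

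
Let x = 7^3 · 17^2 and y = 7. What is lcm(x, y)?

99127

max exponent per prime: 7^3 · 17^2 = 99127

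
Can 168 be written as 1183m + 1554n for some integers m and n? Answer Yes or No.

gcd(1183, 1554): 1554 = 1·1183 + 371; 1183 = 3·371 + 70; 371 = 5·70 + 21; 70 = 3·21 + 7; 21 = 3·7 + 0 → 7
7 divides 168, so a solution exists.

Yes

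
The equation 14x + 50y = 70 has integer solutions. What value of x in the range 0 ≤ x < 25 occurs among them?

5

Reduce mod 50: 14x ≡ 70 (mod 50). With g = gcd(14, 50) = 2 dividing 70, divide through: 7x ≡ 35 (mod 25).
Since gcd(7, 25) = 1, x ≡ 35·(7)⁻¹ ≡ 5 (mod 25). Smallest non-negative: 5.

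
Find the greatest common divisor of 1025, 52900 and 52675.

25

gcd(1025, 52900): 52900 = 51·1025 + 625; 1025 = 1·625 + 400; 625 = 1·400 + 225; 400 = 1·225 + 175; 225 = 1·175 + 50; 175 = 3·50 + 25; 50 = 2·25 + 0 → 25
gcd(25, 52675): 52675 = 2107·25 + 0 → 25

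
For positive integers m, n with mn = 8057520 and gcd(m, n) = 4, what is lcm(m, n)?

2014380

Since gcd(m,n)·lcm(m,n) = mn, lcm = 8057520/4 = 2014380.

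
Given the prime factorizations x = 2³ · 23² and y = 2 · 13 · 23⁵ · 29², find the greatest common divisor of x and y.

1058

min exponent per shared prime: 2 · 23² = 1058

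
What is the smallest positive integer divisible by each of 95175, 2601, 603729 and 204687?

666081633043575

lcm(95175, 2601) = 95175·2601/gcd = 247550175/9 = 27505575
lcm(27505575, 603729) = 27505575·603729/gcd = 16605913289175/9 = 1845101476575
lcm(1845101476575, 204687) = 1845101476575·204687/gcd = 377668285935707025/567 = 666081633043575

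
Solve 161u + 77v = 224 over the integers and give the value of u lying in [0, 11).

10

Reduce mod 77: 161u ≡ 224 (mod 77). With g = gcd(161, 77) = 7 dividing 224, divide through: 23u ≡ 32 (mod 11).
Since gcd(23, 11) = 1, u ≡ 32·(23)⁻¹ ≡ 10 (mod 11). Smallest non-negative: 10.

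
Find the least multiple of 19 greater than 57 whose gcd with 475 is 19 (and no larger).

76

gcd(t, 475) = 19 forces 19 | t; write t = 19s. Then gcd(19s, 19·25) = 19·gcd(s, 25), so need gcd(s, 25) = 1.
19s > 57 gives s ≥ 4. The least s ≥ 4 coprime to 25 is 4, so t = 19·4 = 76.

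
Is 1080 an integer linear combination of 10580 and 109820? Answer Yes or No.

gcd(10580, 109820): 109820 = 10·10580 + 4020; 10580 = 2·4020 + 2540; 4020 = 1·2540 + 1480; 2540 = 1·1480 + 1060; 1480 = 1·1060 + 420; 1060 = 2·420 + 220; 420 = 1·220 + 200; 220 = 1·200 + 20; 200 = 10·20 + 0 → 20
20 divides 1080, so a solution exists.

Yes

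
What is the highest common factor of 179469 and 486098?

Euclid: 486098 = 2·179469 + 127160; 179469 = 1·127160 + 52309; 127160 = 2·52309 + 22542; 52309 = 2·22542 + 7225; 22542 = 3·7225 + 867; 7225 = 8·867 + 289; 867 = 3·289 + 0. Last nonzero remainder: 289.

289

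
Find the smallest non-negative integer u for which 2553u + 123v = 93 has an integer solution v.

1

Reduce mod 123: 2553u ≡ 93 (mod 123). With g = gcd(2553, 123) = 3 dividing 93, divide through: 851u ≡ 31 (mod 41).
Since gcd(851, 41) = 1, u ≡ 31·(851)⁻¹ ≡ 1 (mod 41). Smallest non-negative: 1.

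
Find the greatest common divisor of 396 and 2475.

396 = 2² · 3² · 11
2475 = 3² · 5² · 11
Common: 3² · 11 = 99

99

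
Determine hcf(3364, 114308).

4

3364 = 2² · 29²
114308 = 2² · 17 · 41²
Common: 2² = 4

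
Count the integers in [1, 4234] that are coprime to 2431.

Prime factors of 2431: 11, 13, 17. Count integers ≤ 4234 divisible by none of them.
By inclusion–exclusion: 4234 − ⌊4234/11⌋ − ⌊4234/13⌋ − ⌊4234/17⌋ + ⌊4234/143⌋ + ⌊4234/187⌋ + ⌊4234/221⌋ − ⌊4234/2431⌋ = 3345.

3345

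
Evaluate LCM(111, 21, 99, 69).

111 = 3 · 37; 21 = 3 · 7; 99 = 3² · 11; 69 = 3 · 23
lcm takes max exponent of each prime: 3² · 7 · 11 · 23 · 37 = 589743

589743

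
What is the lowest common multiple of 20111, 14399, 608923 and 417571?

361104126383

lcm(20111, 14399) = 20111·14399/gcd = 289578289/119 = 2433431
lcm(2433431, 608923) = 2433431·608923/gcd = 1481772104813/119 = 12451866427
lcm(12451866427, 417571) = 12451866427·417571/gcd = 5199538315788817/14399 = 361104126383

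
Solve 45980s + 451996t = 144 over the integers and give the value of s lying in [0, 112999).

Euclid: 451996 = 9·45980 + 38176; 45980 = 1·38176 + 7804; 38176 = 4·7804 + 6960; 7804 = 1·6960 + 844; 6960 = 8·844 + 208; 844 = 4·208 + 12; 208 = 17·12 + 4; 12 = 3·4 + 0 → gcd = 4; 144 = 4·36.
Back-substitution yields 45980·(-36952) + 451996·(3759) = 4, so one solution is s = -36952·36 = -1330272, t = 3759·36 = 135324.
Solutions in s differ by 451996/4 = 112999; the one in [0, 112999) is -1330272 mod 112999 = 25716.

25716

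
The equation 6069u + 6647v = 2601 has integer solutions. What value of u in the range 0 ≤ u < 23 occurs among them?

7

gcd(6069, 6647) = 289 (Euclid: 6647 = 1·6069 + 578; 6069 = 10·578 + 289; 578 = 2·289 + 0), and 289 | 2601.
Extended Euclid: 6069·(11) + 6647·(-10) = 289. Scale by 9: u₀ = 99.
General solution u = u₀ + 23t; reducing mod 23 gives u = 7 (and v = -6).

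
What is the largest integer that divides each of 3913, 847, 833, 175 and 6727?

7

gcd(3913, 847): 3913 = 4·847 + 525; 847 = 1·525 + 322; 525 = 1·322 + 203; 322 = 1·203 + 119; 203 = 1·119 + 84; 119 = 1·84 + 35; 84 = 2·35 + 14; 35 = 2·14 + 7; 14 = 2·7 + 0 → 7
gcd(7, 833): 833 = 119·7 + 0 → 7
gcd(7, 175): 175 = 25·7 + 0 → 7
gcd(7, 6727): 6727 = 961·7 + 0 → 7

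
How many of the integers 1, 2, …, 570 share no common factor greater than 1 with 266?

231

266 = 2·7·19. Inclusion–exclusion on these primes:
570 − ⌊570/2⌋ − ⌊570/7⌋ − ⌊570/19⌋ + ⌊570/14⌋ + ⌊570/38⌋ + ⌊570/133⌋ − ⌊570/266⌋ = 231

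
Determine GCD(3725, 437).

Euclid: 3725 = 8·437 + 229; 437 = 1·229 + 208; 229 = 1·208 + 21; 208 = 9·21 + 19; 21 = 1·19 + 2; 19 = 9·2 + 1; 2 = 2·1 + 0. Last nonzero remainder: 1.

1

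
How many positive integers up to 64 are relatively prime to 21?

37

Prime factors of 21: 3, 7. Count integers ≤ 64 divisible by none of them.
By inclusion–exclusion: 64 − ⌊64/3⌋ − ⌊64/7⌋ + ⌊64/21⌋ = 37.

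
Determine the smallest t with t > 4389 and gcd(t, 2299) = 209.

4807

gcd(t, 2299) = 209 forces 209 | t; write t = 209s. Then gcd(209s, 209·11) = 209·gcd(s, 11), so need gcd(s, 11) = 1.
209s > 4389 gives s ≥ 22. The least s ≥ 22 coprime to 11 is 23, so t = 209·23 = 4807.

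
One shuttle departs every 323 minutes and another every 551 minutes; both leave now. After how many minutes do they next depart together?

323 = 17 · 19; 551 = 19 · 29
max exponents: 17 · 19 · 29 = 9367

9367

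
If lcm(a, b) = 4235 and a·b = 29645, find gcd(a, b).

gcd·lcm = product, so gcd = 29645/4235 = 7.

7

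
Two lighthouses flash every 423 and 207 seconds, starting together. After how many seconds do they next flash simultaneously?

9729

gcd first: 423 = 2·207 + 9; 207 = 23·9 + 0 → gcd = 9
lcm = 423·207/gcd = 87561/9 = 9729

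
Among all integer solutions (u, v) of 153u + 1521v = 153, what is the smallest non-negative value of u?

1

gcd(153, 1521) = 9 (Euclid: 1521 = 9·153 + 144; 153 = 1·144 + 9; 144 = 16·9 + 0), and 9 | 153.
Extended Euclid: 153·(10) + 1521·(-1) = 9. Scale by 17: u₀ = 170.
General solution u = u₀ + 169t; reducing mod 169 gives u = 1 (and v = 0).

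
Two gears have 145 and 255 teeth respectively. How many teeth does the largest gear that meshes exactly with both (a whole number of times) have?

145 = 5 · 29
255 = 3 · 5 · 17
Common: 5 = 5

5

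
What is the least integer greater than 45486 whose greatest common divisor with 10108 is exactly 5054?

55594

10108 = 5054·2. Any t with gcd(t, 10108) = 5054 is a multiple of 5054, say 5054s, with s coprime to 2.
Need s > 45486/5054, so s ≥ 10. First s ≥ 10 with gcd(s, 2) = 1 is s = 11. Thus t = 5054·11 = 55594.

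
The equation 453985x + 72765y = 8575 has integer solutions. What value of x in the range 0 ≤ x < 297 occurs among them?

172

Reduce mod 72765: 453985x ≡ 8575 (mod 72765). With g = gcd(453985, 72765) = 245 dividing 8575, divide through: 1853x ≡ 35 (mod 297).
Since gcd(1853, 297) = 1, x ≡ 35·(1853)⁻¹ ≡ 172 (mod 297). Smallest non-negative: 172.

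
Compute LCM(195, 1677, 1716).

368940

195 = 3 · 5 · 13; 1677 = 3 · 13 · 43; 1716 = 2² · 3 · 11 · 13
lcm takes max exponent of each prime: 2² · 3 · 5 · 11 · 13 · 43 = 368940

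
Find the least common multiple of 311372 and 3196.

gcd first: 311372 = 97·3196 + 1360; 3196 = 2·1360 + 476; 1360 = 2·476 + 408; 476 = 1·408 + 68; 408 = 6·68 + 0 → gcd = 68
lcm = 311372·3196/gcd = 995144912/68 = 14634484

14634484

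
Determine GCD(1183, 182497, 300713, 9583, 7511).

gcd(1183, 182497): 182497 = 154·1183 + 315; 1183 = 3·315 + 238; 315 = 1·238 + 77; 238 = 3·77 + 7; 77 = 11·7 + 0 → 7
gcd(7, 300713): 300713 = 42959·7 + 0 → 7
gcd(7, 9583): 9583 = 1369·7 + 0 → 7
gcd(7, 7511): 7511 = 1073·7 + 0 → 7

7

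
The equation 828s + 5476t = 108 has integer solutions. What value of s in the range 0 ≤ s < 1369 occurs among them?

Euclid: 5476 = 6·828 + 508; 828 = 1·508 + 320; 508 = 1·320 + 188; 320 = 1·188 + 132; 188 = 1·132 + 56; 132 = 2·56 + 20; 56 = 2·20 + 16; 20 = 1·16 + 4; 16 = 4·4 + 0 → gcd = 4; 108 = 4·27.
Back-substitution yields 828·(291) + 5476·(-44) = 4, so one solution is s = 291·27 = 7857, t = -44·27 = -1188.
Solutions in s differ by 5476/4 = 1369; the one in [0, 1369) is 7857 mod 1369 = 1012.

1012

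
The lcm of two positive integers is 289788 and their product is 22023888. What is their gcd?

76

gcd·lcm = product, so gcd = 22023888/289788 = 76.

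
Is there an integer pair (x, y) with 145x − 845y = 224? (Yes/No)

No

gcd(145, 845): 845 = 5·145 + 120; 145 = 1·120 + 25; 120 = 4·25 + 20; 25 = 1·20 + 5; 20 = 4·5 + 0 → 5
5 does not divide 224, so a solution does not exist.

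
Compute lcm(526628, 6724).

885261668

gcd first: 526628 = 78·6724 + 2156; 6724 = 3·2156 + 256; 2156 = 8·256 + 108; 256 = 2·108 + 40; 108 = 2·40 + 28; 40 = 1·28 + 12; 28 = 2·12 + 4; 12 = 3·4 + 0 → gcd = 4
lcm = 526628·6724/gcd = 3541046672/4 = 885261668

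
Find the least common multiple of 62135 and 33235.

1429105

62135 = 5 · 17² · 43; 33235 = 5 · 17² · 23
max exponents: 5 · 17² · 23 · 43 = 1429105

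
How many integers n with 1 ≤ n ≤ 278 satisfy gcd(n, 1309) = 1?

Prime factors of 1309: 7, 11, 17. Count integers ≤ 278 divisible by none of them.
By inclusion–exclusion: 278 − ⌊278/7⌋ − ⌊278/11⌋ − ⌊278/17⌋ + ⌊278/77⌋ + ⌊278/119⌋ + ⌊278/187⌋ − ⌊278/1309⌋ = 204.

204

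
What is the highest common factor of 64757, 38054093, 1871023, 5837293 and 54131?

gcd(64757, 38054093): 38054093 = 587·64757 + 41734; 64757 = 1·41734 + 23023; 41734 = 1·23023 + 18711; 23023 = 1·18711 + 4312; 18711 = 4·4312 + 1463; 4312 = 2·1463 + 1386; 1463 = 1·1386 + 77; 1386 = 18·77 + 0 → 77
gcd(77, 1871023): 1871023 = 24299·77 + 0 → 77
gcd(77, 5837293): 5837293 = 75809·77 + 0 → 77
gcd(77, 54131): 54131 = 703·77 + 0 → 77

77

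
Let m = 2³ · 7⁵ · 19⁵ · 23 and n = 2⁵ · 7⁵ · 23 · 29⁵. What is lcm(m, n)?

628240613671774537952

max exponent per prime: 2⁵ · 7⁵ · 19⁵ · 23 · 29⁵ = 628240613671774537952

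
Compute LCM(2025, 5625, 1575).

2025 = 3⁴ · 5²; 5625 = 3² · 5⁴; 1575 = 3² · 5² · 7
lcm takes max exponent of each prime: 3⁴ · 5⁴ · 7 = 354375

354375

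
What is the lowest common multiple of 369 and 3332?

1229508

369 = 3² · 41; 3332 = 2² · 7² · 17
max exponents: 2² · 3² · 7² · 17 · 41 = 1229508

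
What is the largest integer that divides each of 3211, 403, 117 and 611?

3211 = 13² · 19; 403 = 13 · 31; 117 = 3² · 13; 611 = 13 · 47
gcd takes min exponent of each prime: 13 = 13

13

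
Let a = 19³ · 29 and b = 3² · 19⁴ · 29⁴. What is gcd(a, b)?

198911

min exponent per shared prime: 19³ · 29 = 198911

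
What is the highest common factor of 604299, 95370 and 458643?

gcd(604299, 95370): 604299 = 6·95370 + 32079; 95370 = 2·32079 + 31212; 32079 = 1·31212 + 867; 31212 = 36·867 + 0 → 867
gcd(867, 458643): 458643 = 529·867 + 0 → 867

867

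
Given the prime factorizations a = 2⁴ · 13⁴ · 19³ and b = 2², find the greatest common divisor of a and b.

4

min exponent per shared prime: 2² = 4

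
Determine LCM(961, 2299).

2209339

gcd first: 2299 = 2·961 + 377; 961 = 2·377 + 207; 377 = 1·207 + 170; 207 = 1·170 + 37; 170 = 4·37 + 22; 37 = 1·22 + 15; 22 = 1·15 + 7; 15 = 2·7 + 1; 7 = 7·1 + 0 → gcd = 1
lcm = 961·2299/gcd = 2209339/1 = 2209339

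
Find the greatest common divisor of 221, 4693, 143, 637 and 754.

13

gcd(221, 4693): 4693 = 21·221 + 52; 221 = 4·52 + 13; 52 = 4·13 + 0 → 13
gcd(13, 143): 143 = 11·13 + 0 → 13
gcd(13, 637): 637 = 49·13 + 0 → 13
gcd(13, 754): 754 = 58·13 + 0 → 13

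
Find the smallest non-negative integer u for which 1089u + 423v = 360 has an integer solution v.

45

Reduce mod 423: 1089u ≡ 360 (mod 423). With g = gcd(1089, 423) = 9 dividing 360, divide through: 121u ≡ 40 (mod 47).
Since gcd(121, 47) = 1, u ≡ 40·(121)⁻¹ ≡ 45 (mod 47). Smallest non-negative: 45.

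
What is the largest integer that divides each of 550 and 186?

550 = 2 · 5² · 11
186 = 2 · 3 · 31
Common: 2 = 2

2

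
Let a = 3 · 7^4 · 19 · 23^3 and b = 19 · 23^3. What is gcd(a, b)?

231173

min exponent per shared prime: 19 · 23^3 = 231173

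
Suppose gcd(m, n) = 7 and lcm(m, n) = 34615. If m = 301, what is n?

Using mn = gcd(m,n)·lcm(m,n) = 7·34615 = 242305, we get n = 242305/301 = 805.

805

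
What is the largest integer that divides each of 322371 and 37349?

Euclid: 322371 = 8·37349 + 23579; 37349 = 1·23579 + 13770; 23579 = 1·13770 + 9809; 13770 = 1·9809 + 3961; 9809 = 2·3961 + 1887; 3961 = 2·1887 + 187; 1887 = 10·187 + 17; 187 = 11·17 + 0. Last nonzero remainder: 17.

17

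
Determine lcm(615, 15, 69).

lcm(615, 15) = 615·15/gcd = 9225/15 = 615
lcm(615, 69) = 615·69/gcd = 42435/3 = 14145

14145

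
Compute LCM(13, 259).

3367

13 = 13; 259 = 7 · 37
max exponents: 7 · 13 · 37 = 3367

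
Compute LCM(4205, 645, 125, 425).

4205 = 5 · 29²; 645 = 3 · 5 · 43; 125 = 5³; 425 = 5² · 17
lcm takes max exponent of each prime: 3 · 5³ · 17 · 29² · 43 = 230539125

230539125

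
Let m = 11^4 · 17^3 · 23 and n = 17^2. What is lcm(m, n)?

max exponent per prime: 11^4 · 17^3 · 23 = 1654418359

1654418359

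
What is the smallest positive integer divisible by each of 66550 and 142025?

gcd first: 142025 = 2·66550 + 8925; 66550 = 7·8925 + 4075; 8925 = 2·4075 + 775; 4075 = 5·775 + 200; 775 = 3·200 + 175; 200 = 1·175 + 25; 175 = 7·25 + 0 → gcd = 25
lcm = 66550·142025/gcd = 9451763750/25 = 378070550

378070550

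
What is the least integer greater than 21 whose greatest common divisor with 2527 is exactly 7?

28

Multiples of 7 above 21: 7·4, 7·5, … . Need the cofactor coprime to 2527/7 = 361.
Checking s = 4, 5, … the first with gcd(s, 361) = 1 is s = 4, giving 28.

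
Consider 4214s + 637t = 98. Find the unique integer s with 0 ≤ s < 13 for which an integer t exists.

10

gcd(4214, 637) = 49 (Euclid: 4214 = 6·637 + 392; 637 = 1·392 + 245; 392 = 1·245 + 147; 245 = 1·147 + 98; 147 = 1·98 + 49; 98 = 2·49 + 0), and 49 | 98.
Extended Euclid: 4214·(5) + 637·(-33) = 49. Scale by 2: s₀ = 10.
General solution s = s₀ + 13k; reducing mod 13 gives s = 10 (and t = -66).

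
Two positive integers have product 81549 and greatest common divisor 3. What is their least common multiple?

Since gcd(a,b)·lcm(a,b) = ab, lcm = 81549/3 = 27183.

27183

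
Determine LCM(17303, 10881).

14482611

17303 = 11³ · 13; 10881 = 3³ · 13 · 31
max exponents: 3³ · 11³ · 13 · 31 = 14482611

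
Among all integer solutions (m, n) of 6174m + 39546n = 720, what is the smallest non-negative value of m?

346

gcd(6174, 39546) = 18 (Euclid: 39546 = 6·6174 + 2502; 6174 = 2·2502 + 1170; 2502 = 2·1170 + 162; 1170 = 7·162 + 36; 162 = 4·36 + 18; 36 = 2·18 + 0), and 18 | 720.
Extended Euclid: 6174·(-980) + 39546·(153) = 18. Scale by 40: m₀ = -39200.
General solution m = m₀ + 2197t; reducing mod 2197 gives m = 346 (and n = -54).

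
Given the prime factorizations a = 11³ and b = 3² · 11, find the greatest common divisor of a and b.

min exponent per shared prime: 11 = 11

11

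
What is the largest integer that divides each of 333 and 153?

9

Euclid: 333 = 2·153 + 27; 153 = 5·27 + 18; 27 = 1·18 + 9; 18 = 2·9 + 0. Last nonzero remainder: 9.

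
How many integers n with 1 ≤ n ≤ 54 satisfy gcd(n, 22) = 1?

Prime factors of 22: 2, 11. Count integers ≤ 54 divisible by none of them.
By inclusion–exclusion: 54 − ⌊54/2⌋ − ⌊54/11⌋ + ⌊54/22⌋ = 25.

25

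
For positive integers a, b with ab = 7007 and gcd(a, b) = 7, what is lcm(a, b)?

gcd·lcm = product, so lcm = 7007/7 = 1001.

1001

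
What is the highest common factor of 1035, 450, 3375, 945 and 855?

gcd(1035, 450): 1035 = 2·450 + 135; 450 = 3·135 + 45; 135 = 3·45 + 0 → 45
gcd(45, 3375): 3375 = 75·45 + 0 → 45
gcd(45, 945): 945 = 21·45 + 0 → 45
gcd(45, 855): 855 = 19·45 + 0 → 45

45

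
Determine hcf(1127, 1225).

49

1127 = 7² · 23
1225 = 5² · 7²
Common: 7² = 49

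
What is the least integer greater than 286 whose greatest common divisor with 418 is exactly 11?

297

Multiples of 11 above 286: 11·27, 11·28, … . Need the cofactor coprime to 418/11 = 38.
Checking s = 27, 28, … the first with gcd(s, 38) = 1 is s = 27, giving 297.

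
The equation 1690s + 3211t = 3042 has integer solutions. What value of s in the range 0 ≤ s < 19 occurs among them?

Reduce mod 3211: 1690s ≡ 3042 (mod 3211). With g = gcd(1690, 3211) = 169 dividing 3042, divide through: 10s ≡ 18 (mod 19).
Since gcd(10, 19) = 1, s ≡ 18·(10)⁻¹ ≡ 17 (mod 19). Smallest non-negative: 17.

17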